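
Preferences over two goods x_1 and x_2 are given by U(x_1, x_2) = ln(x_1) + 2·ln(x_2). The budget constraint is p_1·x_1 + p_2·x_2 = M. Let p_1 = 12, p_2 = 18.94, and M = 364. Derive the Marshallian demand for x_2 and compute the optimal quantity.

Demand: x_1*(p_1,p_2,M) = 1/3·M/p_1 and x_2* = 2/3·M/p_2.
At p_1=12, p_2=18.94, M=364: x_2* = 2/3·364/18.94 = 12.8124.

x_2* = 12.8124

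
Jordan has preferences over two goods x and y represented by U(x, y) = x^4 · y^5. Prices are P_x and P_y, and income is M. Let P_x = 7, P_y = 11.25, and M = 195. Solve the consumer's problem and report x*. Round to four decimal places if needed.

The MRS is (4/5)·y/x. Set MRS = P_x/P_y.
So 4·P_y·y = 5·P_x·x; combined with the budget, a share 4/9 of income goes to x.
Demand: x*(P_x,P_y,M) = 4/9·M/P_x and y* = 5/9·M/P_y.
At P_x=7, P_y=11.25, M=195: x* = 4/9·195/7 = 12.381.

x* = 12.381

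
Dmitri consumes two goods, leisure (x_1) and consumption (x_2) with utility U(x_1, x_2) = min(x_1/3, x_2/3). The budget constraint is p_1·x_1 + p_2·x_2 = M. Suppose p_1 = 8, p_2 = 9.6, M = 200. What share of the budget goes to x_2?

With perfect complements, no substitution: consume in ratio x_1:x_2 = 3:3.
Budget: p_1·x_1 + p_2·x_1 = M, so (3·p_1 + 3·p_2)·x_1 = 3·M.
Demand: x_1*(p_1,p_2,M) = 3·M/(3·p_1 + 3·p_2), x_2* = 3·M/(3·p_1 + 3·p_2).
Here 3·8 + 3·9.6 = 52.8, giving x_1* = 11.3636 and x_2* = 11.3636.
Expenditure on x_2: 9.6·11.3636 = 109.0909; share = 0.5455.

share on x_2 = 0.5455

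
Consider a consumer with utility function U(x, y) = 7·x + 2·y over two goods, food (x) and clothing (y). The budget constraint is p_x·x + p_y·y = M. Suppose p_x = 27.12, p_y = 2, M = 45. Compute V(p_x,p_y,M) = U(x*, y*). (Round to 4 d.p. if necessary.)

V = 45

Linear utility — the consumer picks whichever good has higher MU/price: 7/27.12 = 0.2581 vs 2/2 = 1.
y gives more utility per dollar, so spend all income on y: y* = M/p_y, x* = 0.
Numerically: x* = 0, y* = 22.5.
Utility at the optimum: U(0, 22.5) = 45.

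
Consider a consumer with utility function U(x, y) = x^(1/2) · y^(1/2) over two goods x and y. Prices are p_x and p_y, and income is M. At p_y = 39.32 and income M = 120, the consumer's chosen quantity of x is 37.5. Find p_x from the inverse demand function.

MU_x/MU_y = (0.5·y)/(0.5·x); tangency sets this equal to p_x/p_y.
So 0.5·p_y·y = 0.5·p_x·x; combined with the budget, a share 0.5 of income goes to x.
Demand: x*(p_x,p_y,M) = 0.5·M/p_x and y* = 0.5·M/p_y.
Set x* = 37.5 in the demand function and solve for p_x: p_x = 1.6.

p_x = 1.6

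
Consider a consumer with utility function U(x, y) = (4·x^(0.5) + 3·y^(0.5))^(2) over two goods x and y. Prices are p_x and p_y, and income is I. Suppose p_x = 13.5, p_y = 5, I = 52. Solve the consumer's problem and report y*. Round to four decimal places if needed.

y* = 6.271

From the CES first-order condition, (4/3)·(y/x)^(0.5) = p_x/p_y.
Hence y/x = ((3/4)·p_x/p_y)^(1/(0.5)), i.e. raised to the 2 power.
Substitute y = (y/x)·x into the budget: x* = I/(p_x + p_y·(y/x)).
Numerically y/x = 4.100625, so x* = 52/(13.5 + 5·4.100625) = 1.5293 and y* = 4.100625·1.5293 = 6.271.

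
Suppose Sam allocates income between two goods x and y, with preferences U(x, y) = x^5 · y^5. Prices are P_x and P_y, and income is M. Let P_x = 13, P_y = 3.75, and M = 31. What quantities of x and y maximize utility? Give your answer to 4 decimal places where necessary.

MU_x/MU_y = (5·y)/(5·x); tangency sets this equal to P_x/P_y.
So 5·P_y·y = 5·P_x·x; combined with the budget, a share 0.5 of income goes to x.
Demand: x*(P_x,P_y,M) = 0.5·M/P_x and y* = 0.5·M/P_y.
At P_x=13, P_y=3.75, M=31: x* = 0.5·31/13 = 1.1923, y* = 4.1333.

x* = 1.1923, y* = 4.1333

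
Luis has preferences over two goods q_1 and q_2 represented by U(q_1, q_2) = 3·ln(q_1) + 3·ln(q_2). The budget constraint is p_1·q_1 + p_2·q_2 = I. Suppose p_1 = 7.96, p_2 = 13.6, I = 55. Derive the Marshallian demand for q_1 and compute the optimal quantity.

q_1* = 3.4548

At p_1=7.96, p_2=13.6, I=55: q_1* = 0.5·55/7.96 = 3.4548.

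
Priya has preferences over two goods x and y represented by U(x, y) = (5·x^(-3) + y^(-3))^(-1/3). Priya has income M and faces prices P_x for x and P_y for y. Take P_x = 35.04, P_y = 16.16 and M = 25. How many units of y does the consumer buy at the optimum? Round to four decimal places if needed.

MU_x ∝ 5·x^(-4), MU_y ∝ y^(-4), so MRS = 5·(y/x)^(4) = P_x/P_y.
Hence y/x = ((1/5)·P_x/P_y)^(1/(4)), i.e. raised to the 0.25 power.
With the ratio pinned down, the budget gives x* = M/(P_x + P_y·(y/x)) and y* = (y/x)·x*.
Numerically y/x = 0.811499, so x* = 25/(35.04 + 16.16·0.811499) = 0.5192 and y* = 0.811499·0.5192 = 0.4213.

y* = 0.4213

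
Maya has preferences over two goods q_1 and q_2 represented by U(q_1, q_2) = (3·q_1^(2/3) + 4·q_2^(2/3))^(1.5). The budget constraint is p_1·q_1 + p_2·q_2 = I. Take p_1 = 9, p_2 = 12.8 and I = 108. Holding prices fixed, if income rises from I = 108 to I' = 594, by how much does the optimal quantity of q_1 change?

Δq_1* = 24.8633

From the CES first-order condition, (3/4)·(q_2/q_1)^(1/3) = p_1/p_2.
Hence q_2/q_1 = ((4/3)·p_1/p_2)^(1/(1/3)), i.e. raised to the 3 power.
With the ratio pinned down, the budget gives q_1* = I/(p_1 + p_2·(q_2/q_1)) and q_2* = (q_2/q_1)·q_1*.
Numerically q_2/q_1 = 0.823975, so q_1* = 108/(9 + 12.8·0.823975) = 5.5252.
At I' = 594: q_1* = 30.3885. Change: 30.3885 − 5.5252 = 24.8633.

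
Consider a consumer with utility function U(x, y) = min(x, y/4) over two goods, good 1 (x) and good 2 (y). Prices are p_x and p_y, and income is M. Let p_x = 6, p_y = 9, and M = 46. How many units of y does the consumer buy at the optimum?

With perfect complements, no substitution: consume in ratio x:y = 1:4.
Budget: p_x·x + p_y·4·x = M, so (p_x + 4·p_y)·x = M.
Demand: x*(p_x,p_y,M) = M/(p_x + 4·p_y), y* = 4·M/(p_x + 4·p_y).
Here 6 + 4·9 = 42, giving y* = 4.381.

y* = 4.381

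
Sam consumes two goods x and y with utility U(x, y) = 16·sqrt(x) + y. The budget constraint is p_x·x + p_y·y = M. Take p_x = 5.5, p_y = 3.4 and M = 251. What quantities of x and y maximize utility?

MU_x = 8/√x, MU_y = 1. Tangency: 8/√x = p_x/p_y.
Thus x* = (8·p_y/p_x)² — independent of M — with the rest of income spent on y.
Plugging in: x* = (8·3.4/5.5)² = 24.4575, y* = 34.2599.

x* = 24.4575, y* = 34.2599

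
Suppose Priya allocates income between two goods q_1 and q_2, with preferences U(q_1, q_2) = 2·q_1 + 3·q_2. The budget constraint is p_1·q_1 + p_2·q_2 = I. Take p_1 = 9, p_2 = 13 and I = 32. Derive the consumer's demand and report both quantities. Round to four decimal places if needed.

Linear utility — the consumer picks whichever good has higher MU/price: 2/9 = 0.2222 vs 3/13 = 0.2308.
q_2 gives more utility per dollar, so spend all income on q_2: q_2* = I/p_2, q_1* = 0.
Numerically: q_1* = 0, q_2* = 2.4615.

q_1* = 0, q_2* = 2.4615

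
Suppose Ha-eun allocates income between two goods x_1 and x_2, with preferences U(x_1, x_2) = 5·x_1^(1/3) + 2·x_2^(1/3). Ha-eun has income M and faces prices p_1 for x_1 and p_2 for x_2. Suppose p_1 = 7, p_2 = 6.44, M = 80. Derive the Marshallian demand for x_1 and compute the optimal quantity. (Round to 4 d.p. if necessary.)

With the ratio pinned down, the budget gives x_1* = M/(p_1 + p_2·(x_2/x_1)) and x_2* = (x_2/x_1)·x_1*.
Numerically x_2/x_1 = 0.286687, so x_1* = 80/(7 + 6.44·0.286687) = 9.0434.

x_1* = 9.0434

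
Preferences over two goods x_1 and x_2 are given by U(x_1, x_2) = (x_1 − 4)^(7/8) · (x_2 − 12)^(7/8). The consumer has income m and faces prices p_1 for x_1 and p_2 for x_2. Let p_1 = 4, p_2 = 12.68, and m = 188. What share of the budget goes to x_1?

share on x_1 = 0.1379

MRS = (x_2−12)/(x_1−4). Tangency with p_1/p_2 gives x_2−12 = (p_1/p_2)·(x_1−4).
Substituting into the budget: x_1* = 4 + 0.5·(m − 4·p_1 − 12·p_2)/p_1, and x_2* = 12 + 0.5·(…)/p_2.
Discretionary income = 188 − 4·4 − 12·12.68 = 19.84; x_1* = 4 + 0.5·19.84/4 = 6.48; x_2* = 12 + 0.5·19.84/12.68 = 12.7823.
Expenditure on x_1: 4·6.48 = 25.92; share = 0.1379.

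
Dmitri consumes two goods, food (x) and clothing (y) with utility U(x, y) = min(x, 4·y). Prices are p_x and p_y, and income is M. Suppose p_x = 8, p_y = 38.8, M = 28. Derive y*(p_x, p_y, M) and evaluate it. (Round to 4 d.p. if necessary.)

y* = 0.3955

Leontief preferences: the optimum is at the kink where x/4 = y/1, i.e. y = (1/4)·x.
Budget: p_x·x + p_y·(1/4)·x = M, so (4·p_x + p_y)·x = 4·M.
Demand: x*(p_x,p_y,M) = 4·M/(4·p_x + p_y), y* = M/(4·p_x + p_y).
Here 4·8 + 38.8 = 70.8, giving y* = 0.3955.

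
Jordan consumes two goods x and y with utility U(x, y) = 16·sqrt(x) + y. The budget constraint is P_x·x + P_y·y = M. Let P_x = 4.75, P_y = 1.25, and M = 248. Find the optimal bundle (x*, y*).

Set MRS = P_x/P_y: 8·x^(−1/2) = P_x/P_y.
Solve: √x = 8·P_y/P_x, so x*(P_x,P_y) = (8·P_y/P_x)², and y* = (M − P_x·x*)/P_y.
Plugging in: x* = (8·1.25/4.75)² = 4.4321, y* = 181.5579.

x* = 4.4321, y* = 181.5579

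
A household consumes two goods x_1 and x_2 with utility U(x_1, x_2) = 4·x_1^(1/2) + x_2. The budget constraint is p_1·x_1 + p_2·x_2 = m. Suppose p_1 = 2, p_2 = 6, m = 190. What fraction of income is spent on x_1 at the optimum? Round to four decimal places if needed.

share on x_1 = 0.3789

Utility is quasi-linear in x_2; the FOC for x_1 is 2/√x_1 = p_1/p_2.
Solve: √x_1 = 2·p_2/p_1, so x_1*(p_1,p_2) = (2·p_2/p_1)², and x_2* = (m − p_1·x_1*)/p_2.
Plugging in: x_1* = (2·6/2)² = 36, x_2* = 19.6667.
Expenditure on x_1: 2·36 = 72; share = 0.3789.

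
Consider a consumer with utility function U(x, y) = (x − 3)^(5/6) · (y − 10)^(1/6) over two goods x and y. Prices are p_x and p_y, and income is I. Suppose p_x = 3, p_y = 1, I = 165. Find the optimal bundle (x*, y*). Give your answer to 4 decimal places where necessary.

x* = 43.5556, y* = 34.3333

Let x' = x−3, y' = y−10. MRS = 5·y'/x' = p_x/p_y.
After buying the subsistence bundle (3, 10), a share 5/6 of the remaining income goes to x: x* = 3 + 5/6·(I − 3p_x − 10p_y)/p_x.
Discretionary income = 165 − 3·3 − 10·1 = 146; x* = 3 + 5/6·146/3 = 43.5556; y* = 10 + 1/6·146/1 = 34.3333.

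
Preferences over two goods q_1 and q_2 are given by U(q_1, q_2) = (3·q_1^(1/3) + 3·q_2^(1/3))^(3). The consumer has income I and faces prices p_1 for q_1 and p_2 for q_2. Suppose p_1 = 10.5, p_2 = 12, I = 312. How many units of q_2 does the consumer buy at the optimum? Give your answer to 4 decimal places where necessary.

MRS = MU_q_1/MU_q_2 = (q_2/q_1)^(2/3). Set equal to p_1/p_2.
Solve for the ratio: q_2/q_1 = [p_1/p_2]^(1.5).
With the ratio pinned down, the budget gives q_1* = I/(p_1 + p_2·(q_2/q_1)) and q_2* = (q_2/q_1)·q_1*.
Numerically q_2/q_1 = 0.818488, so q_1* = 312/(10.5 + 12·0.818488) = 15.3529 and q_2* = 0.818488·15.3529 = 12.5662.

q_2* = 12.5662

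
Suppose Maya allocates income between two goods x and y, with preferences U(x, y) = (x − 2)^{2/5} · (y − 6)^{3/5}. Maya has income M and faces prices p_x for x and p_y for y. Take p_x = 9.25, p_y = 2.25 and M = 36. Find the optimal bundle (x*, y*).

x* = 2.173, y* = 7.0667

Let x' = x−2, y' = y−6. MRS = (2/3)·y'/x' = p_x/p_y.
After buying the subsistence bundle (2, 6), a share 0.4 of the remaining income goes to x: x* = 2 + 0.4·(M − 2p_x − 6p_y)/p_x.
Discretionary income = 36 − 2·9.25 − 6·2.25 = 4; x* = 2 + 0.4·4/9.25 = 2.173; y* = 6 + 0.6·4/2.25 = 7.0667.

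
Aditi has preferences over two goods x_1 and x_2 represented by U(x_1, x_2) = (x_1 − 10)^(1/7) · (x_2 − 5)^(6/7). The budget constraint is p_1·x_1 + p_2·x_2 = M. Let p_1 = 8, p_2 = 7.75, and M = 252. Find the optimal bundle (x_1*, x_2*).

x_1* = 12.3795, x_2* = 19.7373

Let x_1' = x_1−10, x_2' = x_2−5. MRS = (1/6)·x_2'/x_1' = p_1/p_2.
Substituting into the budget: x_1* = 10 + 1/7·(M − 10·p_1 − 5·p_2)/p_1, and x_2* = 5 + 6/7·(…)/p_2.
Discretionary income = 252 − 10·8 − 5·7.75 = 133.25; x_1* = 10 + 1/7·133.25/8 = 12.3795; x_2* = 5 + 6/7·133.25/7.75 = 19.7373.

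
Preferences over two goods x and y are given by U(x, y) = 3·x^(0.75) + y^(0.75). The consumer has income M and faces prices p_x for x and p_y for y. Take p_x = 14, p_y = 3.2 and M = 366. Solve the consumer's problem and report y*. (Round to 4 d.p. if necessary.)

y* = 58.1387

With the ratio pinned down, the budget gives x* = M/(p_x + p_y·(y/x)) and y* = (y/x)·x*.
Numerically y/x = 4.523006, so x* = 366/(14 + 3.2·4.523006) = 12.854 and y* = 4.523006·12.854 = 58.1387.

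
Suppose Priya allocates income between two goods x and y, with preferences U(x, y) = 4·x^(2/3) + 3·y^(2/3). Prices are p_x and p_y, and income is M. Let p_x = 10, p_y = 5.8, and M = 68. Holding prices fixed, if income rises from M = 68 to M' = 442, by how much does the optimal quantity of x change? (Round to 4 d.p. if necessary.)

Δx* = 16.5921

From the CES first-order condition, (4/3)·(y/x)^(1/3) = p_x/p_y.
Solve for the ratio: y/x = [(3/4)·p_x/p_y]^(3).
With the ratio pinned down, the budget gives x* = M/(p_x + p_y·(y/x)) and y* = (y/x)·x*.
Numerically y/x = 2.16222, so x* = 68/(10 + 5.8·2.16222) = 3.0167.
At M' = 442: x* = 19.6088. Change: 19.6088 − 3.0167 = 16.5921.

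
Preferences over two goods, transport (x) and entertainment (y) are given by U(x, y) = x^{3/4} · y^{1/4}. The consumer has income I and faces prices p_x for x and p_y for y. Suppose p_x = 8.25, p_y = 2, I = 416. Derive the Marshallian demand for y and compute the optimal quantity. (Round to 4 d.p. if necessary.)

MU_x/MU_y = (0.75·y)/(0.25·x); tangency sets this equal to p_x/p_y.
So 0.75·p_y·y = 0.25·p_x·x; combined with the budget, a share 0.75 of income goes to x.
Demand: x*(p_x,p_y,I) = 0.75·I/p_x and y* = 0.25·I/p_y.
At p_x=8.25, p_y=2, I=416: y* = 0.25·416/2 = 52.

y* = 52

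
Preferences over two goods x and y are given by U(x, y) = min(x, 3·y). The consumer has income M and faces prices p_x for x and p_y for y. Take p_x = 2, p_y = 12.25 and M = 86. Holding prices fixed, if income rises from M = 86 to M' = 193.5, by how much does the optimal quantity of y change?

With perfect complements, no substitution: consume in ratio x:y = 3:1.
Budget: p_x·x + p_y·(1/3)·x = M, so (3·p_x + p_y)·x = 3·M.
Demand: x*(p_x,p_y,M) = 3·M/(3·p_x + p_y), y* = M/(3·p_x + p_y).
Here 3·2 + 12.25 = 18.25, giving y* = 4.7123.
At M' = 193.5: y* = 10.6027. Change: 10.6027 − 4.7123 = 5.8904.

Δy* = 5.8904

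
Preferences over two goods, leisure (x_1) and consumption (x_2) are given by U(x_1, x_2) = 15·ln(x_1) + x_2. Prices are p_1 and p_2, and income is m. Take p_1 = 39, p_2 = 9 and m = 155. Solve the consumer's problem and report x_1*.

MU_x_1 = 15/x_1, MU_x_2 = 1. Tangency: 15/x_1 = p_1/p_2.
So x_1*(p_1,p_2) = 15·p_2/p_1, independent of income; and x_2* = (m − 15·p_2)/p_2.
At the given prices: x_1* = 15·9/39 = 3.4615.

x_1* = 3.4615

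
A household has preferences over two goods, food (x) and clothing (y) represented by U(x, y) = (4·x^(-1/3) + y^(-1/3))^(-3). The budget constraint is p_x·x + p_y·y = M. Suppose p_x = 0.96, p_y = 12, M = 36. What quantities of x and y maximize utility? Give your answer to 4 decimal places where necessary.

x* = 22.5254, y* = 1.198

From the CES first-order condition, 4·(y/x)^(4/3) = p_x/p_y.
Hence y/x = ((1/4)·p_x/p_y)^(1/(4/3)), i.e. raised to the 0.75 power.
With the ratio pinned down, the budget gives x* = M/(p_x + p_y·(y/x)) and y* = (y/x)·x*.
Numerically y/x = 0.053183, so x* = 36/(0.96 + 12·0.053183) = 22.5254 and y* = 0.053183·22.5254 = 1.198.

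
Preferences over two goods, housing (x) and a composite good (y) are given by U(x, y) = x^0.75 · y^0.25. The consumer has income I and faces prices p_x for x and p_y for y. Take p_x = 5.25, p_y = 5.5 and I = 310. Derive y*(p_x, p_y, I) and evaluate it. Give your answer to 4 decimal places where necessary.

y* = 14.0909

The MRS is 3·y/x. Set MRS = p_x/p_y.
Rearranging, p_y·y = (1/3)·p_x·x. Substituting into the budget gives p_x·x·(1 + (1/3)) = I.
Demand: x*(p_x,p_y,I) = 0.75·I/p_x and y* = 0.25·I/p_y.
At p_x=5.25, p_y=5.5, I=310: y* = 0.25·310/5.5 = 14.0909.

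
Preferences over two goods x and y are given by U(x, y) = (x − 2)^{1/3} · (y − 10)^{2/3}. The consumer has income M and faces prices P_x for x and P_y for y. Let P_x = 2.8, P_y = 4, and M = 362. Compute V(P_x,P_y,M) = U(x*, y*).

This is Cobb-Douglas in (x−2, y−10): tangency gives 1/3·P_y·(y−10) = 2/3·P_x·(x−2).
After buying the subsistence bundle (2, 10), a share 1/3 of the remaining income goes to x: x* = 2 + 1/3·(M − 2P_x − 10P_y)/P_x.
Discretionary income = 362 − 2·2.8 − 10·4 = 316.4; x* = 2 + 1/3·316.4/2.8 = 39.6667; y* = 10 + 2/3·316.4/4 = 62.7333.
Utility at the optimum: U(39.6667, 62.7333) = 47.1385.

V = 47.1385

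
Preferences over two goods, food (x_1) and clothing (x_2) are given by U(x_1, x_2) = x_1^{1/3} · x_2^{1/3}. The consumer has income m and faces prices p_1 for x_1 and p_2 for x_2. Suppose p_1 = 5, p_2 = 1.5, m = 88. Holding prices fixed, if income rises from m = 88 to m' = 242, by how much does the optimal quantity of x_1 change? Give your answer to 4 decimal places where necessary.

Δx_1* = 15.4

MU_x_1/MU_x_2 = (1/3·x_2)/(1/3·x_1); tangency sets this equal to p_1/p_2.
Rearranging, p_2·x_2 = p_1·x_1. Substituting into the budget gives p_1·x_1·(1 + 1) = m.
Demand: x_1*(p_1,p_2,m) = 0.5·m/p_1 and x_2* = 0.5·m/p_2.
At p_1=5, p_2=1.5, m=88: x_1* = 0.5·88/5 = 8.8.
At m' = 242: x_1* = 24.2. Change: 24.2 − 8.8 = 15.4.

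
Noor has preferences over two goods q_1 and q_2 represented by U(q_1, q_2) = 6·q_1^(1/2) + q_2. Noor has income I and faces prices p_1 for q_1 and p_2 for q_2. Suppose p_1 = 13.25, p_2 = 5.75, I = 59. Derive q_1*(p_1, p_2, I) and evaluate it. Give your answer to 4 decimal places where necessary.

q_1* = 1.6949

Set MRS = p_1/p_2: 3·q_1^(−1/2) = p_1/p_2.
Solve: √q_1 = 3·p_2/p_1, so q_1*(p_1,p_2) = (3·p_2/p_1)², and q_2* = (I − p_1·q_1*)/p_2.
Plugging in: q_1* = (3·5.75/13.25)² = 1.6949.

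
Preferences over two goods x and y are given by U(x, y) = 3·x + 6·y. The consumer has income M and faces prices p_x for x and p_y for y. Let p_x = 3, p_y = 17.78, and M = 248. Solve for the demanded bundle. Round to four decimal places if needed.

x* = 82.6667, y* = 0

Perfect substitutes: compare marginal utility per dollar. 3/p_x vs 6/p_y → 1 vs 0.3375.
x gives more utility per dollar, so spend all income on x: x* = M/p_x, y* = 0.
Numerically: x* = 82.6667, y* = 0.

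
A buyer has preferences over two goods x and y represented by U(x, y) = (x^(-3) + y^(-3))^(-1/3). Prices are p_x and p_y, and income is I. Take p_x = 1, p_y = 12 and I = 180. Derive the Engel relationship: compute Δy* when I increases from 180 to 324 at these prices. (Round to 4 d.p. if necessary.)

MU_x ∝ x^(-4), MU_y ∝ y^(-4), so MRS = (y/x)^(4) = p_x/p_y.
Hence y/x = (p_x/p_y)^(1/(4)), i.e. raised to the 0.25 power.
Substitute y = (y/x)·x into the budget: x* = I/(p_x + p_y·(y/x)).
Numerically y/x = 0.537285, so x* = 180/(1 + 12·0.537285) = 24.1694 and y* = 0.537285·24.1694 = 12.9859.
At I' = 324: y* = 23.3746. Change: 23.3746 − 12.9859 = 10.3887.

Δy* = 10.3887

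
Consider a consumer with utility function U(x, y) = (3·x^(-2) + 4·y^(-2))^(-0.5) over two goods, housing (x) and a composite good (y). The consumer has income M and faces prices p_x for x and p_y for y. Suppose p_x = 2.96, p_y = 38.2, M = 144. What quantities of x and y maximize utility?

x* = 6.895, y* = 3.2354

From the CES first-order condition, (3/4)·(y/x)^(3) = p_x/p_y.
Hence y/x = ((4/3)·p_x/p_y)^(1/(3)), i.e. raised to the 1/3 power.
With the ratio pinned down, the budget gives x* = M/(p_x + p_y·(y/x)) and y* = (y/x)·x*.
Numerically y/x = 0.469234, so x* = 144/(2.96 + 38.2·0.469234) = 6.895 and y* = 0.469234·6.895 = 3.2354.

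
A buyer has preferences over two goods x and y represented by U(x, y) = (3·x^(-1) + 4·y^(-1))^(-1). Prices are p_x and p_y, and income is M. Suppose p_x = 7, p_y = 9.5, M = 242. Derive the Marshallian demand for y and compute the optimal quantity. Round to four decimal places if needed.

From the CES first-order condition, (3/4)·(y/x)^(2) = p_x/p_y.
Solve for the ratio: y/x = [(4/3)·p_x/p_y]^(0.5).
With the ratio pinned down, the budget gives x* = M/(p_x + p_y·(y/x)) and y* = (y/x)·x*.
Numerically y/x = 0.991189, so x* = 242/(7 + 9.5·0.991189) = 14.7414 and y* = 0.991189·14.7414 = 14.6116.

y* = 14.6116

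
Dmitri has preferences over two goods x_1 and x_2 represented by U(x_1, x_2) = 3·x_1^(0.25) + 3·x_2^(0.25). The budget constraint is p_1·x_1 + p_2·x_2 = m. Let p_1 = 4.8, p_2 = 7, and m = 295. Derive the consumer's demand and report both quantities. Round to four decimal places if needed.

With the ratio pinned down, the budget gives x_1* = m/(p_1 + p_2·(x_2/x_1)) and x_2* = (x_2/x_1)·x_1*.
Numerically x_2/x_1 = 0.604678, so x_1* = 295/(4.8 + 7·0.604678) = 32.6589 and x_2* = 0.604678·32.6589 = 19.7482.

x_1* = 32.6589, x_2* = 19.7482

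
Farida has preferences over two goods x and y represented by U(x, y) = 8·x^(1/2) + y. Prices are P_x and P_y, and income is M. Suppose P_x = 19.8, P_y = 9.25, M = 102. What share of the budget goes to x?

Solve: √x = 4·P_y/P_x, so x*(P_x,P_y) = (4·P_y/P_x)², and y* = (M − P_x·x*)/P_y.
Plugging in: x* = (4·9.25/19.8)² = 3.492, y* = 3.5523.
Expenditure on x: 19.8·3.492 = 69.1414; share = 0.6779.

share on x = 0.6779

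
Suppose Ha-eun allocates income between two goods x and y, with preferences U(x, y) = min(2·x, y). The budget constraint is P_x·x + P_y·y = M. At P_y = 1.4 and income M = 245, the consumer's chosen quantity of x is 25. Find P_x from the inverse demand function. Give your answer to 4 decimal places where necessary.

P_x = 7

Leontief preferences: the optimum is at the kink where x/1 = y/2, i.e. y = 2·x.
Budget: P_x·x + P_y·2·x = M, so (P_x + 2·P_y)·x = M.
Demand: x*(P_x,P_y,M) = M/(P_x + 2·P_y), y* = 2·M/(P_x + 2·P_y).
Set x* = 25 in the demand function and solve for P_x: P_x = 7.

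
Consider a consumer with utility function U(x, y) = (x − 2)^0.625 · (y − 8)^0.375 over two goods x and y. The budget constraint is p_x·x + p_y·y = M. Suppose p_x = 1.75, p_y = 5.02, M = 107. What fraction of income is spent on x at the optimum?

MRS = (5/3)·(y−8)/(x−2). Tangency with p_x/p_y gives y−8 = (3/5)·(p_x/p_y)·(x−2).
Substituting into the budget: x* = 2 + 0.625·(M − 2·p_x − 8·p_y)/p_x, and y* = 8 + 0.375·(…)/p_y.
Discretionary income = 107 − 2·1.75 − 8·5.02 = 63.34; x* = 2 + 0.625·63.34/1.75 = 24.6214; y* = 8 + 0.375·63.34/5.02 = 12.7316.
Expenditure on x: 1.75·24.6214 = 43.0875; share = 0.4027.

share on x = 0.4027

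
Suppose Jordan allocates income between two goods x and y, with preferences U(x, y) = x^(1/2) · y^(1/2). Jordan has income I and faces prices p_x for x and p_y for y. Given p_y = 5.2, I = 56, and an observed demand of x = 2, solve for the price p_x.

p_x = 14

Tangency: MRS = y/x = p_x/p_y.
Rearranging, p_y·y = p_x·x. Substituting into the budget gives p_x·x·(1 + 1) = I.
Demand: x*(p_x,p_y,I) = 0.5·I/p_x and y* = 0.5·I/p_y.
Set x* = 2 in the demand function and solve for p_x: p_x = 14.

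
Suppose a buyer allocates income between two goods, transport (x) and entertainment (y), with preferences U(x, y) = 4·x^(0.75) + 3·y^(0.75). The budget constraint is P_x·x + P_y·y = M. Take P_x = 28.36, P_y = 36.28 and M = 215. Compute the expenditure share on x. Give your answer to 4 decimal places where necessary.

share on x = 0.8687

MRS = MU_x/MU_y = (4/3)·(y/x)^(0.25). Set equal to P_x/P_y.
Hence y/x = ((3/4)·P_x/P_y)^(1/(0.25)), i.e. raised to the 4 power.
Substitute y = (y/x)·x into the budget: x* = M/(P_x + P_y·(y/x)).
Numerically y/x = 0.118141, so x* = 215/(28.36 + 36.28·0.118141) = 6.5858 and y* = 0.118141·6.5858 = 0.778.
Expenditure on x: 28.36·6.5858 = 186.7724; share = 0.8687.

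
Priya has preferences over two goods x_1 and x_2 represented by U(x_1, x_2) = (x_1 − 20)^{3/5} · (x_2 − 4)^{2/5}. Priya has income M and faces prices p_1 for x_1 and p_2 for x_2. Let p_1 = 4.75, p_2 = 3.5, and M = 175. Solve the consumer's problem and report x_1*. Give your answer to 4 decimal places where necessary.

x_1* = 28.3368

This is Cobb-Douglas in (x_1−20, x_2−4): tangency gives 0.6·p_2·(x_2−4) = 0.4·p_1·(x_1−20).
After buying the subsistence bundle (20, 4), a share 0.6 of the remaining income goes to x_1: x_1* = 20 + 0.6·(M − 20p_1 − 4p_2)/p_1.
Discretionary income = 175 − 20·4.75 − 4·3.5 = 66; x_1* = 20 + 0.6·66/4.75 = 28.3368.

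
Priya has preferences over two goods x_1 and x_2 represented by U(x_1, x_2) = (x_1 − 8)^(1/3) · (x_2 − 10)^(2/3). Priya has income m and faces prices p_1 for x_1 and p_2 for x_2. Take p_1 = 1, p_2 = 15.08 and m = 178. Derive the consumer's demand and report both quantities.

x_1* = 14.4, x_2* = 10.8488

MRS = (1/2)·(x_2−10)/(x_1−8). Tangency with p_1/p_2 gives x_2−10 = 2·(p_1/p_2)·(x_1−8).
After buying the subsistence bundle (8, 10), a share 1/3 of the remaining income goes to x_1: x_1* = 8 + 1/3·(m − 8p_1 − 10p_2)/p_1.
Discretionary income = 178 − 8·1 − 10·15.08 = 19.2; x_1* = 8 + 1/3·19.2/1 = 14.4; x_2* = 10 + 2/3·19.2/15.08 = 10.8488.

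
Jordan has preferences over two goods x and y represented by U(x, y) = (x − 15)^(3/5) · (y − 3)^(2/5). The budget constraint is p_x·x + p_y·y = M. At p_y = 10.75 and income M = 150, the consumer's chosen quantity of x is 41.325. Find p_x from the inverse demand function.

MRS = (3/2)·(y−3)/(x−15). Tangency with p_x/p_y gives y−3 = (2/3)·(p_x/p_y)·(x−15).
After buying the subsistence bundle (15, 3), a share 0.6 of the remaining income goes to x: x* = 15 + 0.6·(M − 15p_x − 3p_y)/p_x.
Set x* = 41.325 in the demand function and solve for p_x: p_x = 2.

p_x = 2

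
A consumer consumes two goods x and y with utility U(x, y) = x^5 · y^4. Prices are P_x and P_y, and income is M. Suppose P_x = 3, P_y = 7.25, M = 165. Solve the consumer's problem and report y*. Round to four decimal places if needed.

y* = 10.1149

Demand: x*(P_x,P_y,M) = 5/9·M/P_x and y* = 4/9·M/P_y.
At P_x=3, P_y=7.25, M=165: y* = 4/9·165/7.25 = 10.1149.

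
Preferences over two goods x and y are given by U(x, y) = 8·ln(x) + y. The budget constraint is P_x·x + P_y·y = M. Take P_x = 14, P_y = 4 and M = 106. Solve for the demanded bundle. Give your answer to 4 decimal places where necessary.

x* = 2.2857, y* = 18.5

At the given prices: x* = 8·4/14 = 2.2857, and y* = 18.5.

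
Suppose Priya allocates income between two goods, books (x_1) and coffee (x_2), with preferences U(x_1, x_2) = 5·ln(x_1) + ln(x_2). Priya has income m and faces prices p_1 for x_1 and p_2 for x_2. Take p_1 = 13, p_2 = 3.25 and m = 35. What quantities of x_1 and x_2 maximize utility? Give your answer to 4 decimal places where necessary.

Tangency: MRS = 5·x_2/x_1 = p_1/p_2.
So 5·p_2·x_2 = p_1·x_1; combined with the budget, a share 5/6 of income goes to x_1.
Demand: x_1*(p_1,p_2,m) = 5/6·m/p_1 and x_2* = 1/6·m/p_2.
At p_1=13, p_2=3.25, m=35: x_1* = 5/6·35/13 = 2.2436, x_2* = 1.7949.

x_1* = 2.2436, x_2* = 1.7949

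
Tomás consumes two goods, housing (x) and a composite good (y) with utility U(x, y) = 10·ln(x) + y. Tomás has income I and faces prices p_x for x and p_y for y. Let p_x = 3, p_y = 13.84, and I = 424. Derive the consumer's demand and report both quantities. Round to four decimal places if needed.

x* = 46.1333, y* = 20.6358

MU_x = 10/x, MU_y = 1. Tangency: 10/x = p_x/p_y.
So x*(p_x,p_y) = 10·p_y/p_x, independent of income; and y* = (I − 10·p_y)/p_y.
At the given prices: x* = 10·13.84/3 = 46.1333, and y* = 20.6358.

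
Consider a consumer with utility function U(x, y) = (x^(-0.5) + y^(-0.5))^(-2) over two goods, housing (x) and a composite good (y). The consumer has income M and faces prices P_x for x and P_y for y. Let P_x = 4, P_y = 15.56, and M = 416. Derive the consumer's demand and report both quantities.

x* = 40.4242, y* = 16.3434

MU_x ∝ x^(-1.5), MU_y ∝ y^(-1.5), so MRS = (y/x)^(1.5) = P_x/P_y.
Solve for the ratio: y/x = [P_x/P_y]^(2/3).
With the ratio pinned down, the budget gives x* = M/(P_x + P_y·(y/x)) and y* = (y/x)·x*.
Numerically y/x = 0.404297, so x* = 416/(4 + 15.56·0.404297) = 40.4242 and y* = 0.404297·40.4242 = 16.3434.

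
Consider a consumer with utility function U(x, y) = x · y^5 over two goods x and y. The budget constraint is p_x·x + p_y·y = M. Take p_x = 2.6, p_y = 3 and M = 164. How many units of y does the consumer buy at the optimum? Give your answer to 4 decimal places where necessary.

y* = 45.5556

Tangency: MRS = (1/5)·y/x = p_x/p_y.
So p_y·y = 5·p_x·x; combined with the budget, a share 1/6 of income goes to x.
Demand: x*(p_x,p_y,M) = 1/6·M/p_x and y* = 5/6·M/p_y.
At p_x=2.6, p_y=3, M=164: y* = 5/6·164/3 = 45.5556.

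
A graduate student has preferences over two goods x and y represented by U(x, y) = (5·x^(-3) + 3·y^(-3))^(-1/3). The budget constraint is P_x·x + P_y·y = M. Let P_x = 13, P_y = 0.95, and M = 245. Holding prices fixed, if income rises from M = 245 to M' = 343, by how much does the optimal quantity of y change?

MU_x ∝ 5·x^(-4), MU_y ∝ 3·y^(-4), so MRS = (5/3)·(y/x)^(4) = P_x/P_y.
Solve for the ratio: y/x = [(3/5)·P_x/P_y]^(0.25).
Substitute y = (y/x)·x into the budget: x* = M/(P_x + P_y·(y/x)).
Numerically y/x = 1.69275, so x* = 245/(13 + 0.95·1.69275) = 16.7715 and y* = 1.69275·16.7715 = 28.39.
At M' = 343: y* = 39.7459. Change: 39.7459 − 28.39 = 11.356.

Δy* = 11.356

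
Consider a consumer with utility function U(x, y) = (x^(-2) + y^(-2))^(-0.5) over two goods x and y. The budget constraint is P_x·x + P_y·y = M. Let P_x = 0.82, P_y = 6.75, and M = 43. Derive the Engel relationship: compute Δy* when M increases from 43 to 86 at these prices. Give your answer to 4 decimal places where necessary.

Δy* = 5.1156

Numerically y/x = 0.495264, so x* = 43/(0.82 + 6.75·0.495264) = 10.329 and y* = 0.495264·10.329 = 5.1156.
At M' = 86: y* = 10.2312. Change: 10.2312 − 5.1156 = 5.1156.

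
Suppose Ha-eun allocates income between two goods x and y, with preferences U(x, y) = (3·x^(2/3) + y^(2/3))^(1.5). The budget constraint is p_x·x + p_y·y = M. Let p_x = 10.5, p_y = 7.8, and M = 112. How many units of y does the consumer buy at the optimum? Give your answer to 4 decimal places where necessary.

y* = 0.9031

MU_x ∝ 3·x^(-1/3), MU_y ∝ y^(-1/3), so MRS = 3·(y/x)^(1/3) = p_x/p_y.
Hence y/x = ((1/3)·p_x/p_y)^(1/(1/3)), i.e. raised to the 3 power.
With the ratio pinned down, the budget gives x* = M/(p_x + p_y·(y/x)) and y* = (y/x)·x*.
Numerically y/x = 0.090348, so x* = 112/(10.5 + 7.8·0.090348) = 9.9958 and y* = 0.090348·9.9958 = 0.9031.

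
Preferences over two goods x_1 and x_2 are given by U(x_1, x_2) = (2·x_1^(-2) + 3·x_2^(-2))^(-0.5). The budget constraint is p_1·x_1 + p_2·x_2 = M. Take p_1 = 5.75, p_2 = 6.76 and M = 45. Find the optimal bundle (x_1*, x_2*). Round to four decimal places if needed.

Numerically x_2/x_1 = 1.084603, so x_1* = 45/(5.75 + 6.76·1.084603) = 3.4399 and x_2* = 1.084603·3.4399 = 3.7309.

x_1* = 3.4399, x_2* = 3.7309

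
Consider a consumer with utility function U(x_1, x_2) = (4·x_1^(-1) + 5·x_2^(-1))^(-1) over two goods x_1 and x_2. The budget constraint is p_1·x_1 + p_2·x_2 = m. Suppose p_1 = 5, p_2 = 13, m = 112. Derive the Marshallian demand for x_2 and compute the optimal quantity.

From the CES first-order condition, (4/5)·(x_2/x_1)^(2) = p_1/p_2.
Solve for the ratio: x_2/x_1 = [(5/4)·p_1/p_2]^(0.5).
With the ratio pinned down, the budget gives x_1* = m/(p_1 + p_2·(x_2/x_1)) and x_2* = (x_2/x_1)·x_1*.
Numerically x_2/x_1 = 0.693375, so x_1* = 112/(5 + 13·0.693375) = 7.9921 and x_2* = 0.693375·7.9921 = 5.5415.

x_2* = 5.5415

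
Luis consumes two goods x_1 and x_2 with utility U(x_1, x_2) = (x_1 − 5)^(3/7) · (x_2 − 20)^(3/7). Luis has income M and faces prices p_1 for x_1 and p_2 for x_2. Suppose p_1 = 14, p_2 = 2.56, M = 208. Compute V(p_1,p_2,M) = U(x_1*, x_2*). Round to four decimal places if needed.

V = 5.4627

This is Cobb-Douglas in (x_1−5, x_2−20): tangency gives 3/7·p_2·(x_2−20) = 3/7·p_1·(x_1−5).
Substituting into the budget: x_1* = 5 + 0.5·(M − 5·p_1 − 20·p_2)/p_1, and x_2* = 20 + 0.5·(…)/p_2.
Discretionary income = 208 − 5·14 − 20·2.56 = 86.8; x_1* = 5 + 0.5·86.8/14 = 8.1; x_2* = 20 + 0.5·86.8/2.56 = 36.9531.
Utility at the optimum: U(8.1, 36.9531) = 5.4627.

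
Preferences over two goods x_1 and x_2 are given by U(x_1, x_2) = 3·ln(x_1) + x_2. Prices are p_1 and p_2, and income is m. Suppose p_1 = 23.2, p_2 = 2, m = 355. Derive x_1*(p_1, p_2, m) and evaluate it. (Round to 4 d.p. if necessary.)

At the given prices: x_1* = 3·2/23.2 = 0.2586.

x_1* = 0.2586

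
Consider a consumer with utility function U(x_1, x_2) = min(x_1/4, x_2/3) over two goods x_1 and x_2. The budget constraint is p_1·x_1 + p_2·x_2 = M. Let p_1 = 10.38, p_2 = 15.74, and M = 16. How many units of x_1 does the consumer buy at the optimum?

Leontief preferences: the optimum is at the kink where x_1/4 = x_2/3, i.e. x_2 = (3/4)·x_1.
Budget: p_1·x_1 + p_2·(3/4)·x_1 = M, so (4·p_1 + 3·p_2)·x_1 = 4·M.
Demand: x_1*(p_1,p_2,M) = 4·M/(4·p_1 + 3·p_2), x_2* = 3·M/(4·p_1 + 3·p_2).
Here 4·10.38 + 3·15.74 = 88.74, giving x_1* = 0.7212.

x_1* = 0.7212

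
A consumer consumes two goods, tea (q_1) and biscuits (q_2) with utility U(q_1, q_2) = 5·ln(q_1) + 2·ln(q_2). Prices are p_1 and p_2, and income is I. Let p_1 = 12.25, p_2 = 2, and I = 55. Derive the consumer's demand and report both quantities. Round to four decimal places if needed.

q_1* = 3.207, q_2* = 7.8571

MU_q_1/MU_q_2 = (5·q_2)/(2·q_1); tangency sets this equal to p_1/p_2.
Rearranging, p_2·q_2 = (2/5)·p_1·q_1. Substituting into the budget gives p_1·q_1·(1 + (2/5)) = I.
Demand: q_1*(p_1,p_2,I) = 5/7·I/p_1 and q_2* = 2/7·I/p_2.
At p_1=12.25, p_2=2, I=55: q_1* = 5/7·55/12.25 = 3.207, q_2* = 7.8571.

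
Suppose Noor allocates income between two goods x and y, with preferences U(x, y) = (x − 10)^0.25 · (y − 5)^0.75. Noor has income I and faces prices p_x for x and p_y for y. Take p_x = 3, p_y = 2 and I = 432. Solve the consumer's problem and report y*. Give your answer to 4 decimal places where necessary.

y* = 152

Let x' = x−10, y' = y−5. MRS = (1/3)·y'/x' = p_x/p_y.
After buying the subsistence bundle (10, 5), a share 0.25 of the remaining income goes to x: x* = 10 + 0.25·(I − 10p_x − 5p_y)/p_x.
Discretionary income = 432 − 10·3 − 5·2 = 392; y* = 5 + 0.75·392/2 = 152.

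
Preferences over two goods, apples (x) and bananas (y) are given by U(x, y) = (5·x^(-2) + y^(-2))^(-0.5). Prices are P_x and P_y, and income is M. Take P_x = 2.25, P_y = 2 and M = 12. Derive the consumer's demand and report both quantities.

From the CES first-order condition, 5·(y/x)^(3) = P_x/P_y.
Hence y/x = ((1/5)·P_x/P_y)^(1/(3)), i.e. raised to the 1/3 power.
With the ratio pinned down, the budget gives x* = M/(P_x + P_y·(y/x)) and y* = (y/x)·x*.
Numerically y/x = 0.60822, so x* = 12/(2.25 + 2·0.60822) = 3.4618 and y* = 0.60822·3.4618 = 2.1055.

x* = 3.4618, y* = 2.1055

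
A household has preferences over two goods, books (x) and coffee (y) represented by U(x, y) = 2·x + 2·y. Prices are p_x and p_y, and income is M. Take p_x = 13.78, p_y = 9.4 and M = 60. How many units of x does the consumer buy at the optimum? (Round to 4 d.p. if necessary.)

Perfect substitutes: compare marginal utility per dollar. 2/p_x vs 2/p_y → 0.1451 vs 0.2128.
y gives more utility per dollar, so spend all income on y: y* = M/p_y, x* = 0.
Numerically: x* = 0, y* = 6.383.

x* = 0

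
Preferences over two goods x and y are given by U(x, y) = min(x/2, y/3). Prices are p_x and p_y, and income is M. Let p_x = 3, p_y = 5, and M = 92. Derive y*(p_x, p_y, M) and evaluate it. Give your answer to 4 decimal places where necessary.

Demand: x*(p_x,p_y,M) = 2·M/(2·p_x + 3·p_y), y* = 3·M/(2·p_x + 3·p_y).
Here 2·3 + 3·5 = 21, giving y* = 13.1429.

y* = 13.1429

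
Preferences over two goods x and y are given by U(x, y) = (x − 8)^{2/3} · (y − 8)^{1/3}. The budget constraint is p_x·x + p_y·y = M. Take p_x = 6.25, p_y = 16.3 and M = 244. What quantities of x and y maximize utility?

MRS = 2·(y−8)/(x−8). Tangency with p_x/p_y gives y−8 = (1/2)·(p_x/p_y)·(x−8).
After buying the subsistence bundle (8, 8), a share 2/3 of the remaining income goes to x: x* = 8 + 2/3·(M − 8p_x − 8p_y)/p_x.
Discretionary income = 244 − 8·6.25 − 8·16.3 = 63.6; x* = 8 + 2/3·63.6/6.25 = 14.784; y* = 8 + 1/3·63.6/16.3 = 9.3006.

x* = 14.784, y* = 9.3006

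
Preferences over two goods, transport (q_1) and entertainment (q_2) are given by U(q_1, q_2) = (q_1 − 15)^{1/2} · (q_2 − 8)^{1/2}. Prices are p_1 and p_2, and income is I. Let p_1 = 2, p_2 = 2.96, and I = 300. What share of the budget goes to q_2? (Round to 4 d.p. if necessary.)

share on q_2 = 0.4895

Let q_1' = q_1−15, q_2' = q_2−8. MRS = q_2'/q_1' = p_1/p_2.
Substituting into the budget: q_1* = 15 + 0.5·(I − 15·p_1 − 8·p_2)/p_1, and q_2* = 8 + 0.5·(…)/p_2.
Discretionary income = 300 − 15·2 − 8·2.96 = 246.32; q_1* = 15 + 0.5·246.32/2 = 76.58; q_2* = 8 + 0.5·246.32/2.96 = 49.6081.
Expenditure on q_2: 2.96·49.6081 = 146.84; share = 0.4895.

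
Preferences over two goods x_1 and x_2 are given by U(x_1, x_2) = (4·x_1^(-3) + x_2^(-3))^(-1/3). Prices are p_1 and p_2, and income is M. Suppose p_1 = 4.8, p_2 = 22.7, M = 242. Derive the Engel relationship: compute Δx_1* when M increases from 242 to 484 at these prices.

MRS = MU_x_1/MU_x_2 = 4·(x_2/x_1)^(4). Set equal to p_1/p_2.
Hence x_2/x_1 = ((1/4)·p_1/p_2)^(1/(4)), i.e. raised to the 0.25 power.
Substitute x_2 = (x_2/x_1)·x_1 into the budget: x_1* = M/(p_1 + p_2·(x_2/x_1)).
Numerically x_2/x_1 = 0.4795, so x_1* = 242/(4.8 + 22.7·0.4795) = 15.4291.
At M' = 484: x_1* = 30.8582. Change: 30.8582 − 15.4291 = 15.4291.

Δx_1* = 15.4291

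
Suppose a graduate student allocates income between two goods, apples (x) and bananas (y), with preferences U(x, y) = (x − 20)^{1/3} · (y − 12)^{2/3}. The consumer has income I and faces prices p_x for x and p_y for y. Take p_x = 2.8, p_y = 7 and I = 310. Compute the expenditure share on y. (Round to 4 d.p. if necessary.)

Let x' = x−20, y' = y−12. MRS = (1/2)·y'/x' = p_x/p_y.
Substituting into the budget: x* = 20 + 1/3·(I − 20·p_x − 12·p_y)/p_x, and y* = 12 + 2/3·(…)/p_y.
Discretionary income = 310 − 20·2.8 − 12·7 = 170; x* = 20 + 1/3·170/2.8 = 40.2381; y* = 12 + 2/3·170/7 = 28.1905.
Expenditure on y: 7·28.1905 = 197.3333; share = 0.6366.

share on y = 0.6366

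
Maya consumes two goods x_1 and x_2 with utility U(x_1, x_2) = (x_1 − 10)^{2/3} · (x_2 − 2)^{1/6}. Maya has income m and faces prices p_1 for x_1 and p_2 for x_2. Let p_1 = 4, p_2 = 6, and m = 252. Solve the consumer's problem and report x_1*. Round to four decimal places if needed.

x_1* = 50

This is Cobb-Douglas in (x_1−10, x_2−2): tangency gives 2/3·p_2·(x_2−2) = 1/6·p_1·(x_1−10).
After buying the subsistence bundle (10, 2), a share 0.8 of the remaining income goes to x_1: x_1* = 10 + 0.8·(m − 10p_1 − 2p_2)/p_1.
Discretionary income = 252 − 10·4 − 2·6 = 200; x_1* = 10 + 0.8·200/4 = 50.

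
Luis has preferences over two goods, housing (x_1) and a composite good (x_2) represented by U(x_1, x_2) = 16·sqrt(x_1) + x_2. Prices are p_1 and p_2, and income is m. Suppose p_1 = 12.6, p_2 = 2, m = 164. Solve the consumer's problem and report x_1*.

Plugging in: x_1* = (8·2/12.6)² = 1.6125.

x_1* = 1.6125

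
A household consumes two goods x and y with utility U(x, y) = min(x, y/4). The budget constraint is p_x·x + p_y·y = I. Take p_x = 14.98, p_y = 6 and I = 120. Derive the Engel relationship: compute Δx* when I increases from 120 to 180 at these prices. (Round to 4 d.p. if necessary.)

Δx* = 1.5393

With perfect complements, no substitution: consume in ratio x:y = 1:4.
Budget: p_x·x + p_y·4·x = I, so (p_x + 4·p_y)·x = I.
Demand: x*(p_x,p_y,I) = I/(p_x + 4·p_y), y* = 4·I/(p_x + 4·p_y).
Here 14.98 + 4·6 = 38.98, giving x* = 3.0785.
At I' = 180: x* = 4.6178. Change: 4.6178 − 3.0785 = 1.5393.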